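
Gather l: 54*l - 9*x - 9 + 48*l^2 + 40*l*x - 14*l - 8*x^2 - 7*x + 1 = 48*l^2 + l*(40*x + 40) - 8*x^2 - 16*x - 8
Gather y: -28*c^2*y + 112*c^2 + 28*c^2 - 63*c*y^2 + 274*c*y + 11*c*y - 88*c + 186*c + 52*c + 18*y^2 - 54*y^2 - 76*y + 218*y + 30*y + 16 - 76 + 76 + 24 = 140*c^2 + 150*c + y^2*(-63*c - 36) + y*(-28*c^2 + 285*c + 172) + 40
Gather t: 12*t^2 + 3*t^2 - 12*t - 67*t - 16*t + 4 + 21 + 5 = 15*t^2 - 95*t + 30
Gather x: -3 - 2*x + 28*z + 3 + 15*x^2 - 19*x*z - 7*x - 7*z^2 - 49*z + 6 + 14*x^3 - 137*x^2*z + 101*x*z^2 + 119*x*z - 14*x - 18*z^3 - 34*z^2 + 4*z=14*x^3 + x^2*(15 - 137*z) + x*(101*z^2 + 100*z - 23) - 18*z^3 - 41*z^2 - 17*z + 6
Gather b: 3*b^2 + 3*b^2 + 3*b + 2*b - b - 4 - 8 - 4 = 6*b^2 + 4*b - 16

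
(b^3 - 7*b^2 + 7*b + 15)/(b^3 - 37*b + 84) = (b^2 - 4*b - 5)/(b^2 + 3*b - 28)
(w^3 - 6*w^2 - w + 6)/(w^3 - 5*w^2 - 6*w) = (w - 1)/w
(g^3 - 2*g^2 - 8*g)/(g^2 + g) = (g^2 - 2*g - 8)/(g + 1)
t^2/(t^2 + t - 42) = t^2/(t^2 + t - 42)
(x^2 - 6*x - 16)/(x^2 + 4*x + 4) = (x - 8)/(x + 2)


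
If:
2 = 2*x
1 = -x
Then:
No Solution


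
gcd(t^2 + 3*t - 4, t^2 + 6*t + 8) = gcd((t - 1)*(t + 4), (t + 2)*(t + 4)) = t + 4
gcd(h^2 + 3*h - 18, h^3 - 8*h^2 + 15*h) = h - 3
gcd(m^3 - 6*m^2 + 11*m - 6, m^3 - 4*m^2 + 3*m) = m^2 - 4*m + 3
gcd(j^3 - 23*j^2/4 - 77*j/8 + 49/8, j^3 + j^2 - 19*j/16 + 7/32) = j^2 + 5*j/4 - 7/8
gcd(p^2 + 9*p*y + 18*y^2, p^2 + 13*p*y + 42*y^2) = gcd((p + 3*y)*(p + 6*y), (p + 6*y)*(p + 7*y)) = p + 6*y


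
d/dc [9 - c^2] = -2*c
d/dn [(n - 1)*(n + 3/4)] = 2*n - 1/4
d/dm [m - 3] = 1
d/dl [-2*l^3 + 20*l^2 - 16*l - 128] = -6*l^2 + 40*l - 16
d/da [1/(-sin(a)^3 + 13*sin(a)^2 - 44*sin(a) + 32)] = (3*sin(a)^2 - 26*sin(a) + 44)*cos(a)/(sin(a)^3 - 13*sin(a)^2 + 44*sin(a) - 32)^2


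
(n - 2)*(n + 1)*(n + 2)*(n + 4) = n^4 + 5*n^3 - 20*n - 16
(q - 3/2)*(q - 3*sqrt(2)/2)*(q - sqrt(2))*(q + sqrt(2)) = q^4 - 3*sqrt(2)*q^3/2 - 3*q^3/2 - 2*q^2 + 9*sqrt(2)*q^2/4 + 3*q + 3*sqrt(2)*q - 9*sqrt(2)/2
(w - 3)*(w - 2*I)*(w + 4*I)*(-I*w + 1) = -I*w^4 + 3*w^3 + 3*I*w^3 - 9*w^2 - 6*I*w^2 + 8*w + 18*I*w - 24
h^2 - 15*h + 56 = (h - 8)*(h - 7)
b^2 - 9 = (b - 3)*(b + 3)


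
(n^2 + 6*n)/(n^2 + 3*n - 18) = n/(n - 3)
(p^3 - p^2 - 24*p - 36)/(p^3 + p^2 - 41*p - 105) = (p^2 - 4*p - 12)/(p^2 - 2*p - 35)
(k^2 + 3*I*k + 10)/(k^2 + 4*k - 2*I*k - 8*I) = (k + 5*I)/(k + 4)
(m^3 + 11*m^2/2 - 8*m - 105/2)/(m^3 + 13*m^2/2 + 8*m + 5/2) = (2*m^2 + m - 21)/(2*m^2 + 3*m + 1)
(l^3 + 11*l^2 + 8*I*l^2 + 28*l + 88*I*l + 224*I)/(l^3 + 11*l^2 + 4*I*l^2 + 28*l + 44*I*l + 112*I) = (l + 8*I)/(l + 4*I)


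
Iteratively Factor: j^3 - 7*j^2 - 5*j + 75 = (j - 5)*(j^2 - 2*j - 15) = (j - 5)^2*(j + 3)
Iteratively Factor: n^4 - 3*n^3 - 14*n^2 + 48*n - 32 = (n + 4)*(n^3 - 7*n^2 + 14*n - 8) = (n - 2)*(n + 4)*(n^2 - 5*n + 4) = (n - 2)*(n - 1)*(n + 4)*(n - 4)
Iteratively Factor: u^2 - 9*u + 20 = (u - 4)*(u - 5)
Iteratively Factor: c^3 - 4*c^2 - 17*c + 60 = (c - 3)*(c^2 - c - 20) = (c - 3)*(c + 4)*(c - 5)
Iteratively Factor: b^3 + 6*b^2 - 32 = (b - 2)*(b^2 + 8*b + 16) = (b - 2)*(b + 4)*(b + 4)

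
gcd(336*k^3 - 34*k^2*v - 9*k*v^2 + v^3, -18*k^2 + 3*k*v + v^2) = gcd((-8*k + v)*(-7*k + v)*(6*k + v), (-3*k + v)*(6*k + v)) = 6*k + v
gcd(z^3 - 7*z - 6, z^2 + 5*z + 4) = z + 1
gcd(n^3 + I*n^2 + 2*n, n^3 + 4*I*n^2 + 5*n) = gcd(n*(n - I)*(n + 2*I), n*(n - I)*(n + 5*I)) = n^2 - I*n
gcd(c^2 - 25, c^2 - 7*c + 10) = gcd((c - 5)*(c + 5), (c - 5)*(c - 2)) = c - 5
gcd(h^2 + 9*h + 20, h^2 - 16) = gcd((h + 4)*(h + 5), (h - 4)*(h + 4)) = h + 4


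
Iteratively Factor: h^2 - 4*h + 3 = (h - 1)*(h - 3)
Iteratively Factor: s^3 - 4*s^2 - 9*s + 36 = (s - 4)*(s^2 - 9) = (s - 4)*(s + 3)*(s - 3)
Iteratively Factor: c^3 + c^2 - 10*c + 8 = (c + 4)*(c^2 - 3*c + 2) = (c - 1)*(c + 4)*(c - 2)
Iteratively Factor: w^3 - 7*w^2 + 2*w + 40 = (w + 2)*(w^2 - 9*w + 20) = (w - 4)*(w + 2)*(w - 5)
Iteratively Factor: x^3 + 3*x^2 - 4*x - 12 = (x - 2)*(x^2 + 5*x + 6) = (x - 2)*(x + 3)*(x + 2)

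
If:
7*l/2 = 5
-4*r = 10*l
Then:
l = 10/7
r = -25/7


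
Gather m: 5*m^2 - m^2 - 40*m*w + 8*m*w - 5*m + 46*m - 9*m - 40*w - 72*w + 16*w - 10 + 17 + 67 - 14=4*m^2 + m*(32 - 32*w) - 96*w + 60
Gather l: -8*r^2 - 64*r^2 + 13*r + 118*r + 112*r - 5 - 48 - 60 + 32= -72*r^2 + 243*r - 81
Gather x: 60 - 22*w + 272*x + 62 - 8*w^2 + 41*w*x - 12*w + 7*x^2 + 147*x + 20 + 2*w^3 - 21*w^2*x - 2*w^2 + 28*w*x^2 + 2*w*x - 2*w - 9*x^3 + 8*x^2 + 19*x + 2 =2*w^3 - 10*w^2 - 36*w - 9*x^3 + x^2*(28*w + 15) + x*(-21*w^2 + 43*w + 438) + 144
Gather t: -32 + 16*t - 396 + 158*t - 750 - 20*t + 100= 154*t - 1078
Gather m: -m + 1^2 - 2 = -m - 1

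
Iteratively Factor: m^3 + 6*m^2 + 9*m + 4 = (m + 1)*(m^2 + 5*m + 4) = (m + 1)^2*(m + 4)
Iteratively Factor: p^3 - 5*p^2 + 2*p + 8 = (p + 1)*(p^2 - 6*p + 8) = (p - 2)*(p + 1)*(p - 4)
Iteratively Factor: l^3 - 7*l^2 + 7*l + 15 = (l - 5)*(l^2 - 2*l - 3) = (l - 5)*(l - 3)*(l + 1)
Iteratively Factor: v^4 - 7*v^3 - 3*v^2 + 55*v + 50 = (v + 1)*(v^3 - 8*v^2 + 5*v + 50) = (v + 1)*(v + 2)*(v^2 - 10*v + 25) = (v - 5)*(v + 1)*(v + 2)*(v - 5)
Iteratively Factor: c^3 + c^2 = (c)*(c^2 + c) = c*(c + 1)*(c)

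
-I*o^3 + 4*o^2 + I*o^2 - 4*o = o*(o + 4*I)*(-I*o + I)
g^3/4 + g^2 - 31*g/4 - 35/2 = (g/4 + 1/2)*(g - 5)*(g + 7)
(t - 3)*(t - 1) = t^2 - 4*t + 3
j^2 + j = j*(j + 1)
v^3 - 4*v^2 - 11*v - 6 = (v - 6)*(v + 1)^2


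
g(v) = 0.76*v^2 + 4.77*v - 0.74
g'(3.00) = 9.33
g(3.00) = 20.41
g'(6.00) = 13.89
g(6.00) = 55.24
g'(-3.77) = -0.96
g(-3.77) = -7.92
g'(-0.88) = 3.43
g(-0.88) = -4.35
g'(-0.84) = 3.49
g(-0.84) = -4.21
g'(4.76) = 12.01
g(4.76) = 39.18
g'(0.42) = 5.41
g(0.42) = 1.40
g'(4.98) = 12.34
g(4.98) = 41.86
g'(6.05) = 13.97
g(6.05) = 55.94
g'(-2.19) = 1.44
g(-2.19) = -7.54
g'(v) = 1.52*v + 4.77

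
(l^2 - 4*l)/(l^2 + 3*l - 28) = l/(l + 7)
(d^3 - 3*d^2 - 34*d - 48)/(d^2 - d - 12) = (d^2 - 6*d - 16)/(d - 4)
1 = 1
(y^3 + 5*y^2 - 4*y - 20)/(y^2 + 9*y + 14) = (y^2 + 3*y - 10)/(y + 7)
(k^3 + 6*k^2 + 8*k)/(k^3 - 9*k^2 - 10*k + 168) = k*(k + 2)/(k^2 - 13*k + 42)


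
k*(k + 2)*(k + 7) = k^3 + 9*k^2 + 14*k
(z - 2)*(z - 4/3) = z^2 - 10*z/3 + 8/3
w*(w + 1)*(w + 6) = w^3 + 7*w^2 + 6*w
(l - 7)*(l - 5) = l^2 - 12*l + 35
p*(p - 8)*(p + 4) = p^3 - 4*p^2 - 32*p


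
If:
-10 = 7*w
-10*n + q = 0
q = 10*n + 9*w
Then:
No Solution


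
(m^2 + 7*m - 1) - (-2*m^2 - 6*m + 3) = 3*m^2 + 13*m - 4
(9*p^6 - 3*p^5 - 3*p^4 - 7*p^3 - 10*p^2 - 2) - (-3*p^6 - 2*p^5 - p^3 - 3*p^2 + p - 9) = 12*p^6 - p^5 - 3*p^4 - 6*p^3 - 7*p^2 - p + 7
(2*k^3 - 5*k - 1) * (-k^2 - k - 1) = -2*k^5 - 2*k^4 + 3*k^3 + 6*k^2 + 6*k + 1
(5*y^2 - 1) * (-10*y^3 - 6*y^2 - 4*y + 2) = -50*y^5 - 30*y^4 - 10*y^3 + 16*y^2 + 4*y - 2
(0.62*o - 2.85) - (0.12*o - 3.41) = 0.5*o + 0.56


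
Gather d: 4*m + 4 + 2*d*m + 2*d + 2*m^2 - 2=d*(2*m + 2) + 2*m^2 + 4*m + 2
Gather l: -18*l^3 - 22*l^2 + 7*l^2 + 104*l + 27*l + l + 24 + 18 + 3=-18*l^3 - 15*l^2 + 132*l + 45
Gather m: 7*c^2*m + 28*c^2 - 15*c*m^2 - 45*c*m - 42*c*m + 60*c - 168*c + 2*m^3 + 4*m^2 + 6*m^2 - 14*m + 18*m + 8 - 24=28*c^2 - 108*c + 2*m^3 + m^2*(10 - 15*c) + m*(7*c^2 - 87*c + 4) - 16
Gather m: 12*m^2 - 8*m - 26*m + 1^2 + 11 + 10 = 12*m^2 - 34*m + 22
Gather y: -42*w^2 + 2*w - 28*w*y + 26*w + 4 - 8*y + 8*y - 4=-42*w^2 - 28*w*y + 28*w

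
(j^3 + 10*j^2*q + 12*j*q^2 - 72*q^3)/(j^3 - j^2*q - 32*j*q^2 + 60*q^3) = (-j - 6*q)/(-j + 5*q)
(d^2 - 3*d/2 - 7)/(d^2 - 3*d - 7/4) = 2*(d + 2)/(2*d + 1)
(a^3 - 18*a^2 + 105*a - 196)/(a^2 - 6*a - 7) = (a^2 - 11*a + 28)/(a + 1)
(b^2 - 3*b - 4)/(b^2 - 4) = (b^2 - 3*b - 4)/(b^2 - 4)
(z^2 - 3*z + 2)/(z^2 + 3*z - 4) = (z - 2)/(z + 4)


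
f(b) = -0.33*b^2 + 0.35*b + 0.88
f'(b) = 0.35 - 0.66*b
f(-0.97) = 0.23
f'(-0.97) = 0.99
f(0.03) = 0.89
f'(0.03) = 0.33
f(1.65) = 0.56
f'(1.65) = -0.74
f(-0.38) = 0.70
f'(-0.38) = 0.60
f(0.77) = 0.95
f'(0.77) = -0.16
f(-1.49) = -0.37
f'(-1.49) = 1.33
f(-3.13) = -3.45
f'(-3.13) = 2.42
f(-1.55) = -0.46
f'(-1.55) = 1.37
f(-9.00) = -29.00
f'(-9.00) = 6.29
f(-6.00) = -13.10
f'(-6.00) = 4.31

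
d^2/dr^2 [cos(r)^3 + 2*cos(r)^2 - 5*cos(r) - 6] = 17*cos(r)/4 - 4*cos(2*r) - 9*cos(3*r)/4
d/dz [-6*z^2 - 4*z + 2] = -12*z - 4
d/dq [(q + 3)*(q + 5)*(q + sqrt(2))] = 3*q^2 + 2*sqrt(2)*q + 16*q + 8*sqrt(2) + 15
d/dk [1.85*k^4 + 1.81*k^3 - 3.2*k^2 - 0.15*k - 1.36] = 7.4*k^3 + 5.43*k^2 - 6.4*k - 0.15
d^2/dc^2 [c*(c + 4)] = 2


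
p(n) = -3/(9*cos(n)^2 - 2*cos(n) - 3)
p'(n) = -3*(18*sin(n)*cos(n) - 2*sin(n))/(9*cos(n)^2 - 2*cos(n) - 3)^2 = 6*(1 - 9*cos(n))*sin(n)/(-9*cos(n)^2 + 2*cos(n) + 3)^2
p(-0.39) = -1.05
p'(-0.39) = 2.06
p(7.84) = 0.99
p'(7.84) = 0.57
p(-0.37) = -1.01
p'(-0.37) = 1.83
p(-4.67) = 1.03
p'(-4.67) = 0.99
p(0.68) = -3.38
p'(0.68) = -28.80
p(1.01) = 1.98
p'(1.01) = -8.35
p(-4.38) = 2.16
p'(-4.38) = 11.57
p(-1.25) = 1.10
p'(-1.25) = 1.40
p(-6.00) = -0.89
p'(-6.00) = -1.12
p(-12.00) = -1.74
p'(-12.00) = -7.17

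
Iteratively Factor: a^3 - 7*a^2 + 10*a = (a - 2)*(a^2 - 5*a) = a*(a - 2)*(a - 5)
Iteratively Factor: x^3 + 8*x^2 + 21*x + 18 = (x + 2)*(x^2 + 6*x + 9) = (x + 2)*(x + 3)*(x + 3)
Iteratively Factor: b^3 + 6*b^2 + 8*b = (b + 2)*(b^2 + 4*b) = b*(b + 2)*(b + 4)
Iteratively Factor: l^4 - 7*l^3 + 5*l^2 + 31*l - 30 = (l - 5)*(l^3 - 2*l^2 - 5*l + 6) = (l - 5)*(l + 2)*(l^2 - 4*l + 3) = (l - 5)*(l - 1)*(l + 2)*(l - 3)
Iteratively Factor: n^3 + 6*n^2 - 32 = (n + 4)*(n^2 + 2*n - 8) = (n + 4)^2*(n - 2)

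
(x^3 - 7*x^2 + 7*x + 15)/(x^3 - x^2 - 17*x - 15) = (x - 3)/(x + 3)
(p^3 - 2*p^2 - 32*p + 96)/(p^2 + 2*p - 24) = p - 4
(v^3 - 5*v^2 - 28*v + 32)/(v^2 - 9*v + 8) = v + 4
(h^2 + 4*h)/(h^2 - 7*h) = (h + 4)/(h - 7)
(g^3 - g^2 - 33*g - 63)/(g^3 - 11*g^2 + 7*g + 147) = (g + 3)/(g - 7)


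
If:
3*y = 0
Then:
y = 0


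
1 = 1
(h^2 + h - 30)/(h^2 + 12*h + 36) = (h - 5)/(h + 6)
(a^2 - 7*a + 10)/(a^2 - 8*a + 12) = (a - 5)/(a - 6)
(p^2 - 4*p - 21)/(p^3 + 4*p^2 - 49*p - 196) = (p + 3)/(p^2 + 11*p + 28)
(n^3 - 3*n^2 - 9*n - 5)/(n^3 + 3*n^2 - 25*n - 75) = (n^2 + 2*n + 1)/(n^2 + 8*n + 15)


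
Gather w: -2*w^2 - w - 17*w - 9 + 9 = -2*w^2 - 18*w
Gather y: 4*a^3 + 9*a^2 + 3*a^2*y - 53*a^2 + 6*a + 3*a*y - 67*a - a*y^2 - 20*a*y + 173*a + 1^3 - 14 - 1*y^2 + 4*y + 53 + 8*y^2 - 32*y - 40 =4*a^3 - 44*a^2 + 112*a + y^2*(7 - a) + y*(3*a^2 - 17*a - 28)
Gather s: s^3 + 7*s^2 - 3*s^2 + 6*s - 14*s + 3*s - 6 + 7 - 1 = s^3 + 4*s^2 - 5*s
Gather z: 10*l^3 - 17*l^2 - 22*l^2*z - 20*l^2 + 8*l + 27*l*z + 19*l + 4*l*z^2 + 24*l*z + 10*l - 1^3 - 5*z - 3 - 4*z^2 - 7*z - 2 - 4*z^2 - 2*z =10*l^3 - 37*l^2 + 37*l + z^2*(4*l - 8) + z*(-22*l^2 + 51*l - 14) - 6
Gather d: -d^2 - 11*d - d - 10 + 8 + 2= -d^2 - 12*d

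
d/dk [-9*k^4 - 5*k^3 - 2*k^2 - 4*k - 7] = -36*k^3 - 15*k^2 - 4*k - 4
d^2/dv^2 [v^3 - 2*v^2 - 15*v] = 6*v - 4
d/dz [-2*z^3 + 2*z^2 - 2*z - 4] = -6*z^2 + 4*z - 2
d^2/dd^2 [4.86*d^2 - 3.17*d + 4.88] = 9.72000000000000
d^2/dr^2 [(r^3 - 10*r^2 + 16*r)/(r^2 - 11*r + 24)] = 6/(r^3 - 9*r^2 + 27*r - 27)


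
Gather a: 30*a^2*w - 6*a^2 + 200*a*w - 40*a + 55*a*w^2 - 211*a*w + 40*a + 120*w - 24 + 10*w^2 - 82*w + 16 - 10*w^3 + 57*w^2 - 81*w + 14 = a^2*(30*w - 6) + a*(55*w^2 - 11*w) - 10*w^3 + 67*w^2 - 43*w + 6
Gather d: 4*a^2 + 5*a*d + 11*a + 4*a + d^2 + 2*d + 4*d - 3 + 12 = 4*a^2 + 15*a + d^2 + d*(5*a + 6) + 9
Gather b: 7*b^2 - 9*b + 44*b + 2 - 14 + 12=7*b^2 + 35*b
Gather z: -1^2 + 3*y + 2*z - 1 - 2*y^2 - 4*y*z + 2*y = -2*y^2 + 5*y + z*(2 - 4*y) - 2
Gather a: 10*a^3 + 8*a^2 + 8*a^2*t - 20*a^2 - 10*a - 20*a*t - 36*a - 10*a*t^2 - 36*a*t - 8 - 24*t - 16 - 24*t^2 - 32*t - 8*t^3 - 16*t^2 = 10*a^3 + a^2*(8*t - 12) + a*(-10*t^2 - 56*t - 46) - 8*t^3 - 40*t^2 - 56*t - 24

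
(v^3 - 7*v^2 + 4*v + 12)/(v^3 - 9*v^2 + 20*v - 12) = (v + 1)/(v - 1)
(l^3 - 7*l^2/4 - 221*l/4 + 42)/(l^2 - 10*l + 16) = (4*l^2 + 25*l - 21)/(4*(l - 2))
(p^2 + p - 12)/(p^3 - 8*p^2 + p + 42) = (p + 4)/(p^2 - 5*p - 14)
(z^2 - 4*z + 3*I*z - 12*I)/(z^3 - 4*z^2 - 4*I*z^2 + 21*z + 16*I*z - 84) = 1/(z - 7*I)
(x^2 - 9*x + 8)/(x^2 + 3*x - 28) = (x^2 - 9*x + 8)/(x^2 + 3*x - 28)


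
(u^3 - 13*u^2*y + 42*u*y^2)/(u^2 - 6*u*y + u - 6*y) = u*(u - 7*y)/(u + 1)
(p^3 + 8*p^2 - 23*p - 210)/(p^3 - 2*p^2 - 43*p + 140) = (p + 6)/(p - 4)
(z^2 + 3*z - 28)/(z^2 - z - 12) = (z + 7)/(z + 3)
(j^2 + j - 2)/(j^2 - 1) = (j + 2)/(j + 1)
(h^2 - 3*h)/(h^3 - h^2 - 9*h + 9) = h/(h^2 + 2*h - 3)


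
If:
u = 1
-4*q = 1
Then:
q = -1/4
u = 1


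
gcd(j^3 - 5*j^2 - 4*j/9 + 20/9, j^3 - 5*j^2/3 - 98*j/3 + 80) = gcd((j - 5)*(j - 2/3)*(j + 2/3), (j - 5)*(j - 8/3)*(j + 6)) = j - 5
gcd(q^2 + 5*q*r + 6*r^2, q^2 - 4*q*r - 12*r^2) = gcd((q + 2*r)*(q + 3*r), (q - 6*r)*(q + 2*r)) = q + 2*r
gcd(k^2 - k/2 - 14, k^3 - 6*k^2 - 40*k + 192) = k - 4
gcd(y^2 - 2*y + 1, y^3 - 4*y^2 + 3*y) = y - 1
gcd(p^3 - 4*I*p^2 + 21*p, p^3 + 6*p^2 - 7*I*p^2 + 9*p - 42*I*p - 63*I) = p - 7*I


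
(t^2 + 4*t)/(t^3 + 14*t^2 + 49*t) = (t + 4)/(t^2 + 14*t + 49)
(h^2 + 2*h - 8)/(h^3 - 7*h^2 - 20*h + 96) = (h - 2)/(h^2 - 11*h + 24)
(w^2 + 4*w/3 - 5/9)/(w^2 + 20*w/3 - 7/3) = (w + 5/3)/(w + 7)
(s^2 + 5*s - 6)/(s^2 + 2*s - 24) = (s - 1)/(s - 4)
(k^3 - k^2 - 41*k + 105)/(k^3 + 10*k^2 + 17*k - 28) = (k^2 - 8*k + 15)/(k^2 + 3*k - 4)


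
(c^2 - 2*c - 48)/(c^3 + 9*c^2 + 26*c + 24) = (c^2 - 2*c - 48)/(c^3 + 9*c^2 + 26*c + 24)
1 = 1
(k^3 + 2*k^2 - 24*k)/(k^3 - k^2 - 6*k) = (-k^2 - 2*k + 24)/(-k^2 + k + 6)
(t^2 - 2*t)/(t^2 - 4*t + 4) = t/(t - 2)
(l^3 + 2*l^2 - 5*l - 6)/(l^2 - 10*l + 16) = (l^2 + 4*l + 3)/(l - 8)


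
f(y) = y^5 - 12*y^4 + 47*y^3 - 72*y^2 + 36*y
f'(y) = 5*y^4 - 48*y^3 + 141*y^2 - 144*y + 36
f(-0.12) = -5.44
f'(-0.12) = 55.39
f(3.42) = -12.73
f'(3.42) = -43.34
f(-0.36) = -24.69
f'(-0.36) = 108.44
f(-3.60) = -5875.75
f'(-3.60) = 5461.06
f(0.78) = 2.43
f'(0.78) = -11.46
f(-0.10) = -4.37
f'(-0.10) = 51.86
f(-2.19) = -1244.23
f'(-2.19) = 1646.79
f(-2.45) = -1732.20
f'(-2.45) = 2121.20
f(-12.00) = -589680.00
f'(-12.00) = 208692.00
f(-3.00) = -3240.00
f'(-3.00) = 3438.00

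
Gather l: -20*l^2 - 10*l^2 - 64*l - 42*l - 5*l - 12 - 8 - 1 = -30*l^2 - 111*l - 21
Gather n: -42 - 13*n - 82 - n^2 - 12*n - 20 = -n^2 - 25*n - 144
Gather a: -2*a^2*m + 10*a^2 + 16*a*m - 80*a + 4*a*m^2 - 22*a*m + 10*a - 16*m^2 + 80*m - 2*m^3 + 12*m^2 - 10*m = a^2*(10 - 2*m) + a*(4*m^2 - 6*m - 70) - 2*m^3 - 4*m^2 + 70*m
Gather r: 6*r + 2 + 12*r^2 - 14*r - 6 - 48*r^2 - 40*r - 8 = -36*r^2 - 48*r - 12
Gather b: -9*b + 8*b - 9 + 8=-b - 1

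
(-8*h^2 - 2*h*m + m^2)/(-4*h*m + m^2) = (2*h + m)/m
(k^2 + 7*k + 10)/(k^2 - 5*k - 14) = (k + 5)/(k - 7)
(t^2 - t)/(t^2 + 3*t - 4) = t/(t + 4)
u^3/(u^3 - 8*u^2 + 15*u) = u^2/(u^2 - 8*u + 15)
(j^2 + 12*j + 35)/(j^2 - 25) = (j + 7)/(j - 5)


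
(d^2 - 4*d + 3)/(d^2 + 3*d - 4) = (d - 3)/(d + 4)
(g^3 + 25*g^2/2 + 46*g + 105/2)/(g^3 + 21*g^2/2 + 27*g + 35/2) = (g + 3)/(g + 1)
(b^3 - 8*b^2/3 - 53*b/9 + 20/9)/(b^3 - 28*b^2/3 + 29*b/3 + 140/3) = (b - 1/3)/(b - 7)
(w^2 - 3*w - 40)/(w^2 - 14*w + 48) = (w + 5)/(w - 6)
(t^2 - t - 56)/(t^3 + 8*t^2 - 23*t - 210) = (t - 8)/(t^2 + t - 30)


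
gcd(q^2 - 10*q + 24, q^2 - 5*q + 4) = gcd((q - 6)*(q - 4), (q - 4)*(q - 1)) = q - 4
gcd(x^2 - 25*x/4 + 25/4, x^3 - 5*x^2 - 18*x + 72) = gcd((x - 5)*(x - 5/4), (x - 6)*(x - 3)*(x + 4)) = 1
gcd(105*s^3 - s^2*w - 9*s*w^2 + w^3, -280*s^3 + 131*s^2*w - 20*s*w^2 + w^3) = 35*s^2 - 12*s*w + w^2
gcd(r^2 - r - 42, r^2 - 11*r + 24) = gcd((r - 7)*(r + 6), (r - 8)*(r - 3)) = 1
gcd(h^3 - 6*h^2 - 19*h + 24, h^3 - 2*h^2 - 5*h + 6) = h - 1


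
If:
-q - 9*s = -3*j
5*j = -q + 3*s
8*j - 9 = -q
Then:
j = 9/5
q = -27/5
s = 6/5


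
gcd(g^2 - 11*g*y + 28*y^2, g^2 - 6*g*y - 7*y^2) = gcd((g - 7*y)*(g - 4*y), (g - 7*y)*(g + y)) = -g + 7*y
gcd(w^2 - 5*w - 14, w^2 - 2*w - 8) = w + 2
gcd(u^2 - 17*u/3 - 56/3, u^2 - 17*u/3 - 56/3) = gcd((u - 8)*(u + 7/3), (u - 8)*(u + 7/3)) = u^2 - 17*u/3 - 56/3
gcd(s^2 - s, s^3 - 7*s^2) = s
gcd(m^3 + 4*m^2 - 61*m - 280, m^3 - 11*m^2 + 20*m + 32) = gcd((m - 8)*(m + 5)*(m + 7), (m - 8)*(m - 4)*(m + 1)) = m - 8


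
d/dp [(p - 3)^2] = 2*p - 6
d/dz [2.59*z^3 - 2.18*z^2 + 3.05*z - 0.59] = 7.77*z^2 - 4.36*z + 3.05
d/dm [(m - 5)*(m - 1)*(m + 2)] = 3*m^2 - 8*m - 7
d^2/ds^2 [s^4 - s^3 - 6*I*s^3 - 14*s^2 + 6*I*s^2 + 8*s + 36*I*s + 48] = 12*s^2 + s*(-6 - 36*I) - 28 + 12*I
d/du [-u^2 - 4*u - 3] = -2*u - 4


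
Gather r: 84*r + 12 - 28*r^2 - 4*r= -28*r^2 + 80*r + 12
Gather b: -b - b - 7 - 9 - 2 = -2*b - 18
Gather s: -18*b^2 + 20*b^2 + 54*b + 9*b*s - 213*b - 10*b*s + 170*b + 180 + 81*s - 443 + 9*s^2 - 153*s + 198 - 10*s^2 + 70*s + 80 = 2*b^2 + 11*b - s^2 + s*(-b - 2) + 15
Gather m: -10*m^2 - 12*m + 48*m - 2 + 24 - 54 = -10*m^2 + 36*m - 32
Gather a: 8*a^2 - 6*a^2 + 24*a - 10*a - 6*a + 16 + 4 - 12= 2*a^2 + 8*a + 8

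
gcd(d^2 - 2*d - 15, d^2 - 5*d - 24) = d + 3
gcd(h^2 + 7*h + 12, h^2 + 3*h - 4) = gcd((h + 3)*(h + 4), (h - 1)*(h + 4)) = h + 4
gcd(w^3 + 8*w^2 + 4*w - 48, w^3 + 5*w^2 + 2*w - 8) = w + 4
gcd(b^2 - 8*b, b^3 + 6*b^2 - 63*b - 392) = b - 8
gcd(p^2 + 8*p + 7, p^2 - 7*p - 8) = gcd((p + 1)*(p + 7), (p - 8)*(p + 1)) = p + 1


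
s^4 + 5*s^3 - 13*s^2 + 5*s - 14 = (s - 2)*(s + 7)*(s - I)*(s + I)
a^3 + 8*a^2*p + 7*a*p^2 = a*(a + p)*(a + 7*p)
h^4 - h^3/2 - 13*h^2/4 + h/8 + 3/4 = (h - 2)*(h - 1/2)*(h + 1/2)*(h + 3/2)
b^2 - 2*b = b*(b - 2)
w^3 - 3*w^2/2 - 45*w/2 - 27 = (w - 6)*(w + 3/2)*(w + 3)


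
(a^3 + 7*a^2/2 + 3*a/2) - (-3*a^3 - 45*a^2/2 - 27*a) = 4*a^3 + 26*a^2 + 57*a/2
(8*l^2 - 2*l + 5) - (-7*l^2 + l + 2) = 15*l^2 - 3*l + 3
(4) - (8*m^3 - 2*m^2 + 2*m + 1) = -8*m^3 + 2*m^2 - 2*m + 3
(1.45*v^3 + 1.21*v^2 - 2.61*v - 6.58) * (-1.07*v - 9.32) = -1.5515*v^4 - 14.8087*v^3 - 8.4845*v^2 + 31.3658*v + 61.3256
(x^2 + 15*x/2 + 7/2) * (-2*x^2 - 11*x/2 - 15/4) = -2*x^4 - 41*x^3/2 - 52*x^2 - 379*x/8 - 105/8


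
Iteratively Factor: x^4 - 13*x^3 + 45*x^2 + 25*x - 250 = (x - 5)*(x^3 - 8*x^2 + 5*x + 50) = (x - 5)^2*(x^2 - 3*x - 10) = (x - 5)^3*(x + 2)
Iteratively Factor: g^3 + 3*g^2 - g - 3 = (g - 1)*(g^2 + 4*g + 3) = (g - 1)*(g + 3)*(g + 1)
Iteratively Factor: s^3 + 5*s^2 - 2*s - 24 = (s + 4)*(s^2 + s - 6) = (s - 2)*(s + 4)*(s + 3)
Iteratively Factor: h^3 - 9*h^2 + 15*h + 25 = (h - 5)*(h^2 - 4*h - 5) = (h - 5)^2*(h + 1)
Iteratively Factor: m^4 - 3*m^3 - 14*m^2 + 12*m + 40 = (m - 2)*(m^3 - m^2 - 16*m - 20) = (m - 2)*(m + 2)*(m^2 - 3*m - 10) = (m - 2)*(m + 2)^2*(m - 5)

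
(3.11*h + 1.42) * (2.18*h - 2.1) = 6.7798*h^2 - 3.4354*h - 2.982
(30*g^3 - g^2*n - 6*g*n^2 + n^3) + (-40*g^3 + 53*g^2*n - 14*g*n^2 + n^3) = -10*g^3 + 52*g^2*n - 20*g*n^2 + 2*n^3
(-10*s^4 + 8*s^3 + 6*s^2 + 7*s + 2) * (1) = -10*s^4 + 8*s^3 + 6*s^2 + 7*s + 2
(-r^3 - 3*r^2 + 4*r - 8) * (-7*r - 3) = 7*r^4 + 24*r^3 - 19*r^2 + 44*r + 24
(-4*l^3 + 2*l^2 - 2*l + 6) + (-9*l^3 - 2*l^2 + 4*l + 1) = -13*l^3 + 2*l + 7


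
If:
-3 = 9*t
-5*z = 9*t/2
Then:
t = -1/3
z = 3/10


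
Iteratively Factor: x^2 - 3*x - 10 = (x - 5)*(x + 2)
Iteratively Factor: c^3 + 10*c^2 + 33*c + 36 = (c + 4)*(c^2 + 6*c + 9) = (c + 3)*(c + 4)*(c + 3)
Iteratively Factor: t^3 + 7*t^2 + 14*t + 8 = (t + 2)*(t^2 + 5*t + 4) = (t + 1)*(t + 2)*(t + 4)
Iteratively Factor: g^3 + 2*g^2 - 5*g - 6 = (g + 1)*(g^2 + g - 6) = (g + 1)*(g + 3)*(g - 2)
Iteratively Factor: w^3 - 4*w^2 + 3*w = (w - 1)*(w^2 - 3*w) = (w - 3)*(w - 1)*(w)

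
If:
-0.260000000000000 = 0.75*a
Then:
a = -0.35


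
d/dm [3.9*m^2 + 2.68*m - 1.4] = 7.8*m + 2.68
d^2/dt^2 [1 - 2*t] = 0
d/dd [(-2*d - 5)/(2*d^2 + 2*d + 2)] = (-d^2 - d + (2*d + 1)*(2*d + 5)/2 - 1)/(d^2 + d + 1)^2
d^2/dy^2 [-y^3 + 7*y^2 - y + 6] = 14 - 6*y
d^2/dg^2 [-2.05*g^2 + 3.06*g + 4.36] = -4.10000000000000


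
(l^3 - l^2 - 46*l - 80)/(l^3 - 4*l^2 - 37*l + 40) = (l + 2)/(l - 1)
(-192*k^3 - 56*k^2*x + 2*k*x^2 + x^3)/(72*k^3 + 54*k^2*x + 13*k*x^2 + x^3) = (-8*k + x)/(3*k + x)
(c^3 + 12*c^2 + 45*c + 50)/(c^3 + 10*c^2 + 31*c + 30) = (c + 5)/(c + 3)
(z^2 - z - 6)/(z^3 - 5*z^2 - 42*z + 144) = (z + 2)/(z^2 - 2*z - 48)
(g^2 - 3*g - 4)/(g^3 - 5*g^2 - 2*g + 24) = (g + 1)/(g^2 - g - 6)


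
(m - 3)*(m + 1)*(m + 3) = m^3 + m^2 - 9*m - 9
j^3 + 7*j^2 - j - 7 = (j - 1)*(j + 1)*(j + 7)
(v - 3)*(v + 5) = v^2 + 2*v - 15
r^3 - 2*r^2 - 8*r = r*(r - 4)*(r + 2)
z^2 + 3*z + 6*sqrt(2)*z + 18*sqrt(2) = (z + 3)*(z + 6*sqrt(2))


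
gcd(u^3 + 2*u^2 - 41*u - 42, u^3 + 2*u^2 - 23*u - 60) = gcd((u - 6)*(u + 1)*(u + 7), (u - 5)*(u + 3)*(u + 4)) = 1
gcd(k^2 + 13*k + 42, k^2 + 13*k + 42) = k^2 + 13*k + 42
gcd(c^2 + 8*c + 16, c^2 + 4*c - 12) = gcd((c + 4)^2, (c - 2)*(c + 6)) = 1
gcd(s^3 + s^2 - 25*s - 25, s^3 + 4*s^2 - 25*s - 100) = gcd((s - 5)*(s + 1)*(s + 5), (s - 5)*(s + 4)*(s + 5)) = s^2 - 25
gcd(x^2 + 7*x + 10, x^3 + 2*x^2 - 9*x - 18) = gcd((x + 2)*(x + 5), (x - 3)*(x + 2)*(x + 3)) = x + 2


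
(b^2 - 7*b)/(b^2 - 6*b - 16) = b*(7 - b)/(-b^2 + 6*b + 16)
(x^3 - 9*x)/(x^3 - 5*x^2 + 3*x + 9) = x*(x + 3)/(x^2 - 2*x - 3)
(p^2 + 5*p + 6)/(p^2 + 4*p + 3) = (p + 2)/(p + 1)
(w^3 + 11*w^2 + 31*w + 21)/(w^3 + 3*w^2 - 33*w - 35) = (w + 3)/(w - 5)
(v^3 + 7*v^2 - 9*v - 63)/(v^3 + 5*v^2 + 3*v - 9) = (v^2 + 4*v - 21)/(v^2 + 2*v - 3)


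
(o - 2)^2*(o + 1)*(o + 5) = o^4 + 2*o^3 - 15*o^2 + 4*o + 20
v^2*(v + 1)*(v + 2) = v^4 + 3*v^3 + 2*v^2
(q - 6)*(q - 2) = q^2 - 8*q + 12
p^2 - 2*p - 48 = (p - 8)*(p + 6)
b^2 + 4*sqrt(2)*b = b*(b + 4*sqrt(2))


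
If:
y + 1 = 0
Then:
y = -1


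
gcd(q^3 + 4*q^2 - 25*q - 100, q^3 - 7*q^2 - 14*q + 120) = q^2 - q - 20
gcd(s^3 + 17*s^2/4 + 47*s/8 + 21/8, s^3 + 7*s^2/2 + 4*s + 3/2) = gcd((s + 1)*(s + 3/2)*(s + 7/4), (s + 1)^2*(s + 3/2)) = s^2 + 5*s/2 + 3/2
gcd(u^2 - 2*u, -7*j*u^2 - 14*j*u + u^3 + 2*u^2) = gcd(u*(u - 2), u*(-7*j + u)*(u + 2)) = u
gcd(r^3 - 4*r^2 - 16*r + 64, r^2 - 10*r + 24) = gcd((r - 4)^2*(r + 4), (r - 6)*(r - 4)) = r - 4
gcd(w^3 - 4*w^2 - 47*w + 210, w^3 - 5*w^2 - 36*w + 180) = w^2 - 11*w + 30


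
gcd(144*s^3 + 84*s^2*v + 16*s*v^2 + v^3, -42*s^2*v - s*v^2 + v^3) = 6*s + v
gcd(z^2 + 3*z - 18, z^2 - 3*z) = z - 3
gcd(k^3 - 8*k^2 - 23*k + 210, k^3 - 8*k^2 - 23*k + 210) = k^3 - 8*k^2 - 23*k + 210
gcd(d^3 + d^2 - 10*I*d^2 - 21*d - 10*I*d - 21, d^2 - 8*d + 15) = 1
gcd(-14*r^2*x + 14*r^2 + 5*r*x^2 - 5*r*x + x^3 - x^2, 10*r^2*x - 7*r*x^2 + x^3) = -2*r + x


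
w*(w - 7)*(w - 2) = w^3 - 9*w^2 + 14*w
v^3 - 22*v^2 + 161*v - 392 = (v - 8)*(v - 7)^2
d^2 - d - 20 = (d - 5)*(d + 4)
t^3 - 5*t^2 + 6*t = t*(t - 3)*(t - 2)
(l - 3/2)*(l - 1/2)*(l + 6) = l^3 + 4*l^2 - 45*l/4 + 9/2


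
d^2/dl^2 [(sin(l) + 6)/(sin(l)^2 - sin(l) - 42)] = (-7*sin(l) + cos(l)^2 + 1)/(sin(l) - 7)^3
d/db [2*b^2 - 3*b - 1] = 4*b - 3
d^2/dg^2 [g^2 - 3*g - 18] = 2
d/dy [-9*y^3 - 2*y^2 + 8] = y*(-27*y - 4)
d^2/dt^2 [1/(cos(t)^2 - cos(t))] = (-(1 - cos(2*t))^2 - 15*cos(t)/4 - 3*cos(2*t)/2 + 3*cos(3*t)/4 + 9/2)/((cos(t) - 1)^3*cos(t)^3)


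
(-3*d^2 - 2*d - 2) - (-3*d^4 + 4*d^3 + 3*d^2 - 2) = 3*d^4 - 4*d^3 - 6*d^2 - 2*d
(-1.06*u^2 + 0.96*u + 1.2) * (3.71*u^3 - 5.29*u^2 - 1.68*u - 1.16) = -3.9326*u^5 + 9.169*u^4 + 1.1544*u^3 - 6.7312*u^2 - 3.1296*u - 1.392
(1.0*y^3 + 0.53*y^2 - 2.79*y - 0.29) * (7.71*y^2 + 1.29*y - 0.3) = 7.71*y^5 + 5.3763*y^4 - 21.1272*y^3 - 5.994*y^2 + 0.4629*y + 0.087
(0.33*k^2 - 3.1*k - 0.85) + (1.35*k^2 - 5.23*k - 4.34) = 1.68*k^2 - 8.33*k - 5.19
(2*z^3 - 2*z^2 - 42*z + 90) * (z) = 2*z^4 - 2*z^3 - 42*z^2 + 90*z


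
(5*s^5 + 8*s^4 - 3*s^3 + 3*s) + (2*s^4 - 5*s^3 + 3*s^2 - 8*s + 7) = 5*s^5 + 10*s^4 - 8*s^3 + 3*s^2 - 5*s + 7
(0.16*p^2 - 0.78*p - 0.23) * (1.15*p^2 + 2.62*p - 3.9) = 0.184*p^4 - 0.4778*p^3 - 2.9321*p^2 + 2.4394*p + 0.897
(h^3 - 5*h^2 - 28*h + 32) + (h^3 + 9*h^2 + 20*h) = 2*h^3 + 4*h^2 - 8*h + 32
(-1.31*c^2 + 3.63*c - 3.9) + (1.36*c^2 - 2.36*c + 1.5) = 0.05*c^2 + 1.27*c - 2.4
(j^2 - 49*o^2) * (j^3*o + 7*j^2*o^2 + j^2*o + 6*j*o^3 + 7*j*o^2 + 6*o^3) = j^5*o + 7*j^4*o^2 + j^4*o - 43*j^3*o^3 + 7*j^3*o^2 - 343*j^2*o^4 - 43*j^2*o^3 - 294*j*o^5 - 343*j*o^4 - 294*o^5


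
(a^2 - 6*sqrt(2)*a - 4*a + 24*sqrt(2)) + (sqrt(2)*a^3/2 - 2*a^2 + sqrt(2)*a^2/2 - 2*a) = sqrt(2)*a^3/2 - a^2 + sqrt(2)*a^2/2 - 6*sqrt(2)*a - 6*a + 24*sqrt(2)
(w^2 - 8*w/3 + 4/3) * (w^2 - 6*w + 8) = w^4 - 26*w^3/3 + 76*w^2/3 - 88*w/3 + 32/3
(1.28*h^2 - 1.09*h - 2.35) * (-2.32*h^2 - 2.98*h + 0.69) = -2.9696*h^4 - 1.2856*h^3 + 9.5834*h^2 + 6.2509*h - 1.6215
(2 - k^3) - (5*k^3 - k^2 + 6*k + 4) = -6*k^3 + k^2 - 6*k - 2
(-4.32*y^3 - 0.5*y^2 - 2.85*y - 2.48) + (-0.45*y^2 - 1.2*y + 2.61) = -4.32*y^3 - 0.95*y^2 - 4.05*y + 0.13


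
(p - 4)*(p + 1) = p^2 - 3*p - 4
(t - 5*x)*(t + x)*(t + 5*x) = t^3 + t^2*x - 25*t*x^2 - 25*x^3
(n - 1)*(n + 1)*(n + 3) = n^3 + 3*n^2 - n - 3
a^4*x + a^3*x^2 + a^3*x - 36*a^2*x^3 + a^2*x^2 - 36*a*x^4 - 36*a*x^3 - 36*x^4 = (a - 6*x)*(a + x)*(a + 6*x)*(a*x + x)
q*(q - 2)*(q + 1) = q^3 - q^2 - 2*q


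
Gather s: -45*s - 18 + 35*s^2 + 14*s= 35*s^2 - 31*s - 18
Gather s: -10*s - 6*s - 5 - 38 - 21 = -16*s - 64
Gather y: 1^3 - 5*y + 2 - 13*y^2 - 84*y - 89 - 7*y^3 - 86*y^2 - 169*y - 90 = -7*y^3 - 99*y^2 - 258*y - 176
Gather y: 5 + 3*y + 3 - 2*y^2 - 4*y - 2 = -2*y^2 - y + 6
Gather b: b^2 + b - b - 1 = b^2 - 1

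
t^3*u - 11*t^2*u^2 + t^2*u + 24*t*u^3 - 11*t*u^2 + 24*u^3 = (t - 8*u)*(t - 3*u)*(t*u + u)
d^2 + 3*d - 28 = (d - 4)*(d + 7)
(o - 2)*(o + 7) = o^2 + 5*o - 14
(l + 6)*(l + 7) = l^2 + 13*l + 42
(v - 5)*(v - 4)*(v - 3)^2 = v^4 - 15*v^3 + 83*v^2 - 201*v + 180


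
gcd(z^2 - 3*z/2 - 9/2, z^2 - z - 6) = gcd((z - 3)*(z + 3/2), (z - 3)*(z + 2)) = z - 3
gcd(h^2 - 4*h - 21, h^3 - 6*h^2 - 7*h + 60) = h + 3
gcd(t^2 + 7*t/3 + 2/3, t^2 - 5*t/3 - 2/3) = t + 1/3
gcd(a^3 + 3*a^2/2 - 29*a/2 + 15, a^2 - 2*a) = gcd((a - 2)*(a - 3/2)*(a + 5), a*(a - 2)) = a - 2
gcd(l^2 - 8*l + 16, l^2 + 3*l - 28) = l - 4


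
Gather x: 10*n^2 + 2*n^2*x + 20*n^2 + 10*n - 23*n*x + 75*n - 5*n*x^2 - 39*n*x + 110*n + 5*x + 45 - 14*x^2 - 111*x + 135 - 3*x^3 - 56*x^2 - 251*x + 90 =30*n^2 + 195*n - 3*x^3 + x^2*(-5*n - 70) + x*(2*n^2 - 62*n - 357) + 270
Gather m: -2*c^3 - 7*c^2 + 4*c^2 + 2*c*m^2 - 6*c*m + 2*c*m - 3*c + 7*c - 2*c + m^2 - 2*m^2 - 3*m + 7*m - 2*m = -2*c^3 - 3*c^2 + 2*c + m^2*(2*c - 1) + m*(2 - 4*c)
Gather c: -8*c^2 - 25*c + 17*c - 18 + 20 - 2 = -8*c^2 - 8*c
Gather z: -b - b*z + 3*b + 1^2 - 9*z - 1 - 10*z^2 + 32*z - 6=2*b - 10*z^2 + z*(23 - b) - 6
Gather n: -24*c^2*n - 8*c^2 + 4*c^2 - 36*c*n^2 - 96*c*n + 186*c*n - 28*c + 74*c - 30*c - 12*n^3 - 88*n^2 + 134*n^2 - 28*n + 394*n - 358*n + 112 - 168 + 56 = -4*c^2 + 16*c - 12*n^3 + n^2*(46 - 36*c) + n*(-24*c^2 + 90*c + 8)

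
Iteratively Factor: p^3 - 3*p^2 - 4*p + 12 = (p - 3)*(p^2 - 4) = (p - 3)*(p - 2)*(p + 2)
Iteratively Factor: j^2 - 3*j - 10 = (j + 2)*(j - 5)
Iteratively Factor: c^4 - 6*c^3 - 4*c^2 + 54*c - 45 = (c + 3)*(c^3 - 9*c^2 + 23*c - 15) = (c - 3)*(c + 3)*(c^2 - 6*c + 5) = (c - 3)*(c - 1)*(c + 3)*(c - 5)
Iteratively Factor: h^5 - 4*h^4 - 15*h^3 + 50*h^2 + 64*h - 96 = (h - 1)*(h^4 - 3*h^3 - 18*h^2 + 32*h + 96) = (h - 1)*(h + 2)*(h^3 - 5*h^2 - 8*h + 48) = (h - 4)*(h - 1)*(h + 2)*(h^2 - h - 12) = (h - 4)^2*(h - 1)*(h + 2)*(h + 3)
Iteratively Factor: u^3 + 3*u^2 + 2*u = (u + 1)*(u^2 + 2*u) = u*(u + 1)*(u + 2)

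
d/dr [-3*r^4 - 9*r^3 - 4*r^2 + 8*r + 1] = -12*r^3 - 27*r^2 - 8*r + 8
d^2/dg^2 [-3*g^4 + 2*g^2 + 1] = 4 - 36*g^2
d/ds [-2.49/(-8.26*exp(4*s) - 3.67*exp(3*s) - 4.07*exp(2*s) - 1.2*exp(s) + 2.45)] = (-82.2696*exp(3*s) - 27.4149*exp(2*s) - 20.2686*exp(s) - 2.988)*exp(s)/(8.26*exp(4*s) + 3.67*exp(3*s) + 4.07*exp(2*s) + 1.2*exp(s) - 2.45)^2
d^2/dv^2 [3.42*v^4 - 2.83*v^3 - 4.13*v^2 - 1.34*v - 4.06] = 41.04*v^2 - 16.98*v - 8.26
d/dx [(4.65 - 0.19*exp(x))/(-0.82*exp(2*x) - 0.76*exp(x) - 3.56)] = (-0.1558*exp(2*x) + 7.626*exp(x) + 4.2104)*exp(x)/(0.6724*exp(4*x) + 1.2464*exp(3*x) + 6.416*exp(2*x) + 5.4112*exp(x) + 12.6736)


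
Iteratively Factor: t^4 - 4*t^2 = (t - 2)*(t^3 + 2*t^2) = (t - 2)*(t + 2)*(t^2) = t*(t - 2)*(t + 2)*(t)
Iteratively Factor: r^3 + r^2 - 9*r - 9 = (r - 3)*(r^2 + 4*r + 3) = (r - 3)*(r + 1)*(r + 3)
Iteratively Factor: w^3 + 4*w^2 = (w)*(w^2 + 4*w) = w*(w + 4)*(w)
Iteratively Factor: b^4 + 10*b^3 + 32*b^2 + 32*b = (b + 2)*(b^3 + 8*b^2 + 16*b) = b*(b + 2)*(b^2 + 8*b + 16) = b*(b + 2)*(b + 4)*(b + 4)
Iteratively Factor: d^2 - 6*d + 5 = (d - 1)*(d - 5)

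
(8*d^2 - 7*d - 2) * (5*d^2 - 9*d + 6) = 40*d^4 - 107*d^3 + 101*d^2 - 24*d - 12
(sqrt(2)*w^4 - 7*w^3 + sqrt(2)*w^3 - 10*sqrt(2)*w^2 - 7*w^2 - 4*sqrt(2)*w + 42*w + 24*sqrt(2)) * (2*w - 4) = 2*sqrt(2)*w^5 - 14*w^4 - 2*sqrt(2)*w^4 - 24*sqrt(2)*w^3 + 14*w^3 + 32*sqrt(2)*w^2 + 112*w^2 - 168*w + 64*sqrt(2)*w - 96*sqrt(2)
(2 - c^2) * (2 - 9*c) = 9*c^3 - 2*c^2 - 18*c + 4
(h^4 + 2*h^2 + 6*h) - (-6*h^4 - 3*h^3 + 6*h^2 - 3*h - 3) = 7*h^4 + 3*h^3 - 4*h^2 + 9*h + 3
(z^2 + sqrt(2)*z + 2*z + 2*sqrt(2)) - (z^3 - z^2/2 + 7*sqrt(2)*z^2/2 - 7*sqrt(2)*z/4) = -z^3 - 7*sqrt(2)*z^2/2 + 3*z^2/2 + 2*z + 11*sqrt(2)*z/4 + 2*sqrt(2)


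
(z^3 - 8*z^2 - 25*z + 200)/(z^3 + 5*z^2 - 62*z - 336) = (z^2 - 25)/(z^2 + 13*z + 42)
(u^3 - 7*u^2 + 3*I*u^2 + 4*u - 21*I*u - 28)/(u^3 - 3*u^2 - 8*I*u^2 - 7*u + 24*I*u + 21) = (u^2 + u*(-7 + 4*I) - 28*I)/(u^2 - u*(3 + 7*I) + 21*I)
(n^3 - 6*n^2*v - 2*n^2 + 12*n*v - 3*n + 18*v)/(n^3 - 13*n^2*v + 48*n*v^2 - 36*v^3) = (n^2 - 2*n - 3)/(n^2 - 7*n*v + 6*v^2)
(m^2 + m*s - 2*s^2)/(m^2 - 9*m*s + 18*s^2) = (m^2 + m*s - 2*s^2)/(m^2 - 9*m*s + 18*s^2)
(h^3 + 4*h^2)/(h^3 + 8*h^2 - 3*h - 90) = h^2*(h + 4)/(h^3 + 8*h^2 - 3*h - 90)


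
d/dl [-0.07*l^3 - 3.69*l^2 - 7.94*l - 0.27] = -0.21*l^2 - 7.38*l - 7.94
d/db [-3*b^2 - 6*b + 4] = -6*b - 6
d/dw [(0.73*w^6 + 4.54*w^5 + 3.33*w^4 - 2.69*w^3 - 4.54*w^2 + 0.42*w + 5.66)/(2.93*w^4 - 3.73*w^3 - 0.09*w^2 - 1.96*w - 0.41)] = (4.2778*w^9 + 5.13349999999999*w^8 - 34.1312*w^7 - 12.919*w^6 - 11.3844*w^5 - 49.2713*w^4 - 58.1184*w^3 + 75.5803*w^2 + 4.7416*w + 10.9214)/(8.5849*w^8 - 21.8578*w^7 + 13.3855*w^6 - 10.8142*w^5 + 12.2271*w^4 + 3.4114*w^3 + 3.9154*w^2 + 1.6072*w + 0.1681)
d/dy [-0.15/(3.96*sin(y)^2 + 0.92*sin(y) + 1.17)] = (1.188*sin(y) + 0.138)*cos(y)/(3.96*sin(y)^2 + 0.92*sin(y) + 1.17)^2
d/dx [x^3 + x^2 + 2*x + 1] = 3*x^2 + 2*x + 2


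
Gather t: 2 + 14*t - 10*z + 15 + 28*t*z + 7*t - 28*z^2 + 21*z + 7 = t*(28*z + 21) - 28*z^2 + 11*z + 24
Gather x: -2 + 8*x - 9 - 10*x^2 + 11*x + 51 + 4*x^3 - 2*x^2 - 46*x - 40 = 4*x^3 - 12*x^2 - 27*x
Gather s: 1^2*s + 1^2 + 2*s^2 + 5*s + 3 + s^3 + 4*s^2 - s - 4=s^3 + 6*s^2 + 5*s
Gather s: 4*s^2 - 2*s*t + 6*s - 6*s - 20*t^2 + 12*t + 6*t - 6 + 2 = 4*s^2 - 2*s*t - 20*t^2 + 18*t - 4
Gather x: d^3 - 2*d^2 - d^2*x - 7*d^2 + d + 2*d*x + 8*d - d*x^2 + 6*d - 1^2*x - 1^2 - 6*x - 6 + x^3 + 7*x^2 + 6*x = d^3 - 9*d^2 + 15*d + x^3 + x^2*(7 - d) + x*(-d^2 + 2*d - 1) - 7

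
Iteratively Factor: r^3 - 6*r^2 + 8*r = (r - 4)*(r^2 - 2*r) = (r - 4)*(r - 2)*(r)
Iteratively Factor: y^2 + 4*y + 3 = (y + 1)*(y + 3)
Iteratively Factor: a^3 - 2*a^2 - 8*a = (a)*(a^2 - 2*a - 8) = a*(a - 4)*(a + 2)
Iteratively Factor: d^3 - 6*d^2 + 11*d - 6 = (d - 3)*(d^2 - 3*d + 2) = (d - 3)*(d - 1)*(d - 2)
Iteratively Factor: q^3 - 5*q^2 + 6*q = (q - 3)*(q^2 - 2*q) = (q - 3)*(q - 2)*(q)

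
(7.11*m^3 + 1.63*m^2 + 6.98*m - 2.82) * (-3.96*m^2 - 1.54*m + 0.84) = -28.1556*m^5 - 17.4042*m^4 - 24.1786*m^3 + 1.7872*m^2 + 10.206*m - 2.3688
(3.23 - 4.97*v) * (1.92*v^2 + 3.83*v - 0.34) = -9.5424*v^3 - 12.8335*v^2 + 14.0607*v - 1.0982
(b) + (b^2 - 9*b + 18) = b^2 - 8*b + 18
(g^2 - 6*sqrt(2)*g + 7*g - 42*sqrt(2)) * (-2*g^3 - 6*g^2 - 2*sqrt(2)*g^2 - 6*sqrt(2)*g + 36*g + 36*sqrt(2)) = -2*g^5 - 20*g^4 + 10*sqrt(2)*g^4 + 18*g^3 + 100*sqrt(2)*g^3 + 30*sqrt(2)*g^2 + 492*g^2 - 1260*sqrt(2)*g + 72*g - 3024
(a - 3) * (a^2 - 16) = a^3 - 3*a^2 - 16*a + 48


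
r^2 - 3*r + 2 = (r - 2)*(r - 1)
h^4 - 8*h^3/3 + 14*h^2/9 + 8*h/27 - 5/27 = (h - 5/3)*(h - 1)*(h - 1/3)*(h + 1/3)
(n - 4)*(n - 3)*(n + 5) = n^3 - 2*n^2 - 23*n + 60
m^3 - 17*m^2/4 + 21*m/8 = m*(m - 7/2)*(m - 3/4)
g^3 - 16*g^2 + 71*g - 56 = (g - 8)*(g - 7)*(g - 1)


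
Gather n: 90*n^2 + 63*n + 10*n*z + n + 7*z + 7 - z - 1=90*n^2 + n*(10*z + 64) + 6*z + 6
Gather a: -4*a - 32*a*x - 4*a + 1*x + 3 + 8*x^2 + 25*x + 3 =a*(-32*x - 8) + 8*x^2 + 26*x + 6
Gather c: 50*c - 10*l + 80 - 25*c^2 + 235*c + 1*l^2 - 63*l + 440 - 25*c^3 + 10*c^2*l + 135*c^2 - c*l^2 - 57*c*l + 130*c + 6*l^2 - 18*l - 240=-25*c^3 + c^2*(10*l + 110) + c*(-l^2 - 57*l + 415) + 7*l^2 - 91*l + 280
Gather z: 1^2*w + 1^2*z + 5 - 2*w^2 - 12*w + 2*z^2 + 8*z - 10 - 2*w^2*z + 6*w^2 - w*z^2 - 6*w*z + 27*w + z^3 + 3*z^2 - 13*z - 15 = 4*w^2 + 16*w + z^3 + z^2*(5 - w) + z*(-2*w^2 - 6*w - 4) - 20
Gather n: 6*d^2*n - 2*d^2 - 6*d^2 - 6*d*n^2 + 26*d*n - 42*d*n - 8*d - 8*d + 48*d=-8*d^2 - 6*d*n^2 + 32*d + n*(6*d^2 - 16*d)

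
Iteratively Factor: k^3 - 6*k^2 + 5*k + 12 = (k - 4)*(k^2 - 2*k - 3) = (k - 4)*(k + 1)*(k - 3)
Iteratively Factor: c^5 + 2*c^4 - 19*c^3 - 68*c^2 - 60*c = (c + 2)*(c^4 - 19*c^2 - 30*c) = (c - 5)*(c + 2)*(c^3 + 5*c^2 + 6*c) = (c - 5)*(c + 2)^2*(c^2 + 3*c) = c*(c - 5)*(c + 2)^2*(c + 3)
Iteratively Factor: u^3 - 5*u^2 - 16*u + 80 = (u - 5)*(u^2 - 16) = (u - 5)*(u - 4)*(u + 4)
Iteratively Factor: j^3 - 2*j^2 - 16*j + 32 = (j - 2)*(j^2 - 16) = (j - 4)*(j - 2)*(j + 4)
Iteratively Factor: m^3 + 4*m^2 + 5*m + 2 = (m + 1)*(m^2 + 3*m + 2) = (m + 1)*(m + 2)*(m + 1)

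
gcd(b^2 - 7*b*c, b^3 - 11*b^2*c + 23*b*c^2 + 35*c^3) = b - 7*c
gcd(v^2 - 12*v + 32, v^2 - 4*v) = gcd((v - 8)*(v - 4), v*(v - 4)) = v - 4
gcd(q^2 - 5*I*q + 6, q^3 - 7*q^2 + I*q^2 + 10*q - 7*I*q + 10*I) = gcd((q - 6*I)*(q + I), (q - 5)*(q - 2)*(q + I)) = q + I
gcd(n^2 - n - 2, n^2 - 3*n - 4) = n + 1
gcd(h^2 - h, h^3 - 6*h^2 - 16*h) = h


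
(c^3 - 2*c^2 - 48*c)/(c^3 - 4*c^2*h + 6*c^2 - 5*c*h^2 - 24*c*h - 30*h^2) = c*(c - 8)/(c^2 - 4*c*h - 5*h^2)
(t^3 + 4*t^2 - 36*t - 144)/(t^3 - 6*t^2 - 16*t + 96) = (t + 6)/(t - 4)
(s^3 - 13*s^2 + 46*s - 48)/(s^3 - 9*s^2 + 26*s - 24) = (s - 8)/(s - 4)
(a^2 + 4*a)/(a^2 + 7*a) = (a + 4)/(a + 7)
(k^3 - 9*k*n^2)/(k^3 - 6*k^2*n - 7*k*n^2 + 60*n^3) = k*(k - 3*n)/(k^2 - 9*k*n + 20*n^2)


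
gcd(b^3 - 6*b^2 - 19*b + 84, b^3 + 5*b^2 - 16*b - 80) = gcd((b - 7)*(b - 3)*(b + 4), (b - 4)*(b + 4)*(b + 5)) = b + 4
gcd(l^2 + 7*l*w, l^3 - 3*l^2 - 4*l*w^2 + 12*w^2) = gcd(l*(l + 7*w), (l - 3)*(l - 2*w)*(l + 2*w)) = 1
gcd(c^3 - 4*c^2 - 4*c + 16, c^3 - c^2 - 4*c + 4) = c^2 - 4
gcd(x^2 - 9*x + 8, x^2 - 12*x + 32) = x - 8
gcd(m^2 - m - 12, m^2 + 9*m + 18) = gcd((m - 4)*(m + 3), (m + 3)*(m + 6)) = m + 3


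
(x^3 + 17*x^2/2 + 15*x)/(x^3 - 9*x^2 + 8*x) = (x^2 + 17*x/2 + 15)/(x^2 - 9*x + 8)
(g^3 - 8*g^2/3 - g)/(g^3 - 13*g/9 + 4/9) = 3*g*(3*g^2 - 8*g - 3)/(9*g^3 - 13*g + 4)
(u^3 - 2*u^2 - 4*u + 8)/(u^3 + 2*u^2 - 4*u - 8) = (u - 2)/(u + 2)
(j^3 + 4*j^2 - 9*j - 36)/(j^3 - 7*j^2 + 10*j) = (j^3 + 4*j^2 - 9*j - 36)/(j*(j^2 - 7*j + 10))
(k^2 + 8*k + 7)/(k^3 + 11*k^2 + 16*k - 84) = (k + 1)/(k^2 + 4*k - 12)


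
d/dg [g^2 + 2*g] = 2*g + 2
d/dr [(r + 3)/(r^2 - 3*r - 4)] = (-r^2 - 6*r + 5)/(r^4 - 6*r^3 + r^2 + 24*r + 16)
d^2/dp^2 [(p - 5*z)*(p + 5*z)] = 2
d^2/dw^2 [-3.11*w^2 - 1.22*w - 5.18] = -6.22000000000000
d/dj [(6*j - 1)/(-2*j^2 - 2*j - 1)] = 4*(3*j^2 - j - 2)/(4*j^4 + 8*j^3 + 8*j^2 + 4*j + 1)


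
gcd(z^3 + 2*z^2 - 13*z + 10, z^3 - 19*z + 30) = z^2 + 3*z - 10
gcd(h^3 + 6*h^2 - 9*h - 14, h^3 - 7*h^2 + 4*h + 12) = h^2 - h - 2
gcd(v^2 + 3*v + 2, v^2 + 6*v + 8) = v + 2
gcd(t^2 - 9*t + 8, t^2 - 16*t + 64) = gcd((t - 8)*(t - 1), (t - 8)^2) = t - 8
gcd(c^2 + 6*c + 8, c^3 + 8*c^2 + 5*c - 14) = c + 2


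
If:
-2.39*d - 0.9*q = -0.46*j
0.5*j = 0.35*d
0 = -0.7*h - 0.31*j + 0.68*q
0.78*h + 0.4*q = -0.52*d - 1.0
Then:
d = 0.42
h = -1.07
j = 0.29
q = -0.96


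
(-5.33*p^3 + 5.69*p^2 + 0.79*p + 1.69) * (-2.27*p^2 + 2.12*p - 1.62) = 12.0991*p^5 - 24.2159*p^4 + 18.9041*p^3 - 11.3793*p^2 + 2.303*p - 2.7378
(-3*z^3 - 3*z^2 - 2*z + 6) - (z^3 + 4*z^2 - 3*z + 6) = -4*z^3 - 7*z^2 + z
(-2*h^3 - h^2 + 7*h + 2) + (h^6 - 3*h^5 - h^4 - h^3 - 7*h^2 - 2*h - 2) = h^6 - 3*h^5 - h^4 - 3*h^3 - 8*h^2 + 5*h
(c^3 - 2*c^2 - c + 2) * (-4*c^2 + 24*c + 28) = -4*c^5 + 32*c^4 - 16*c^3 - 88*c^2 + 20*c + 56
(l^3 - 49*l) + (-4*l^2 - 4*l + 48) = l^3 - 4*l^2 - 53*l + 48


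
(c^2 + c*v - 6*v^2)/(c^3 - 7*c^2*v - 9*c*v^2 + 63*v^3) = (c - 2*v)/(c^2 - 10*c*v + 21*v^2)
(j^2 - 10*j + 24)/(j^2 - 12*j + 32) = (j - 6)/(j - 8)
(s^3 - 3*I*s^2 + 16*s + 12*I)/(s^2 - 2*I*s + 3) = (s^2 - 4*I*s + 12)/(s - 3*I)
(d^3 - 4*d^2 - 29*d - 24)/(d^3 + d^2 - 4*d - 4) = (d^2 - 5*d - 24)/(d^2 - 4)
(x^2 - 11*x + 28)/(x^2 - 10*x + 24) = (x - 7)/(x - 6)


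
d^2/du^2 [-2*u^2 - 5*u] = -4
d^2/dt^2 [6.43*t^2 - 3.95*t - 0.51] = 12.8600000000000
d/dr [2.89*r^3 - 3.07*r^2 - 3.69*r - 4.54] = 8.67*r^2 - 6.14*r - 3.69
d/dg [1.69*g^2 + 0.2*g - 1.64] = 3.38*g + 0.2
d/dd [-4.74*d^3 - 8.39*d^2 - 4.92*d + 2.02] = -14.22*d^2 - 16.78*d - 4.92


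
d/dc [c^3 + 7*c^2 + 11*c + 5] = 3*c^2 + 14*c + 11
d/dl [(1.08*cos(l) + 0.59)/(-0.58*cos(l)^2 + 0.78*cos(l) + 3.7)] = (0.6264*sin(l)^2 - 0.6844*cos(l) - 4.1622)*sin(l)/(-0.58*cos(l)^2 + 0.78*cos(l) + 3.7)^2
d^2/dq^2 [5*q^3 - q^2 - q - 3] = 30*q - 2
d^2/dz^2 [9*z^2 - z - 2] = 18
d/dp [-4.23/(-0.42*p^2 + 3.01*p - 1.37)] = (12.7323 - 3.5532*p)/(0.42*p^2 - 3.01*p + 1.37)^2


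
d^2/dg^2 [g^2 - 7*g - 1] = 2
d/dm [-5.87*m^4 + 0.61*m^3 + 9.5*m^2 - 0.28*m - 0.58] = -23.48*m^3 + 1.83*m^2 + 19.0*m - 0.28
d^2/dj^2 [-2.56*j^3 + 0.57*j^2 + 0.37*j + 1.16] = 1.14 - 15.36*j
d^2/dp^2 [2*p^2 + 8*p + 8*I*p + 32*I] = 4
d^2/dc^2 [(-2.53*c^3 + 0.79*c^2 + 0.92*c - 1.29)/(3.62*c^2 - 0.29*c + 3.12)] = (-5.6843418860808e-14*c^5 + 82.494898*c^3 - 141.228648*c^2 - 201.987828*c + 45.967758)/(47.437928*c^6 - 11.400828*c^5 + 123.57051*c^4 - 19.676645*c^3 + 106.50276*c^2 - 8.468928*c + 30.371328)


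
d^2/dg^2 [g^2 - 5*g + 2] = 2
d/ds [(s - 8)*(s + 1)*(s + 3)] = 3*s^2 - 8*s - 29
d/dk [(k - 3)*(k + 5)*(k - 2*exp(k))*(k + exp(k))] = -k^3*exp(k) + 4*k^3 - 4*k^2*exp(2*k) - 5*k^2*exp(k) + 6*k^2 - 12*k*exp(2*k) + 11*k*exp(k) - 30*k + 56*exp(2*k) + 15*exp(k)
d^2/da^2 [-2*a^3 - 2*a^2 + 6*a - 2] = -12*a - 4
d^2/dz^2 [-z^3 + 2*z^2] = 4 - 6*z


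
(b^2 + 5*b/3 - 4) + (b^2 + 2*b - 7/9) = 2*b^2 + 11*b/3 - 43/9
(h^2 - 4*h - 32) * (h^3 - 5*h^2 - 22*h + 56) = h^5 - 9*h^4 - 34*h^3 + 304*h^2 + 480*h - 1792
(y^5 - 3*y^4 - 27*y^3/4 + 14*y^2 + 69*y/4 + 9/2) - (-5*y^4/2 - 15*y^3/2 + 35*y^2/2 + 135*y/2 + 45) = y^5 - y^4/2 + 3*y^3/4 - 7*y^2/2 - 201*y/4 - 81/2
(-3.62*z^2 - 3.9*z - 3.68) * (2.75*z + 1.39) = -9.955*z^3 - 15.7568*z^2 - 15.541*z - 5.1152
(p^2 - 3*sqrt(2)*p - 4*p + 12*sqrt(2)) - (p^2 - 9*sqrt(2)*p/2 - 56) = -4*p + 3*sqrt(2)*p/2 + 12*sqrt(2) + 56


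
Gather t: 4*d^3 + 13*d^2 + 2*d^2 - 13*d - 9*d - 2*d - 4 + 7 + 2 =4*d^3 + 15*d^2 - 24*d + 5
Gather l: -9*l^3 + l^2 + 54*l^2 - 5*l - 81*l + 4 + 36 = -9*l^3 + 55*l^2 - 86*l + 40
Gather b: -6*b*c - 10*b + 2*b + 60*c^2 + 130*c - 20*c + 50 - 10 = b*(-6*c - 8) + 60*c^2 + 110*c + 40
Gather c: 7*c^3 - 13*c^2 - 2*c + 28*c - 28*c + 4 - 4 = 7*c^3 - 13*c^2 - 2*c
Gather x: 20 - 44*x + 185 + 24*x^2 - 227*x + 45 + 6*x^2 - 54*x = 30*x^2 - 325*x + 250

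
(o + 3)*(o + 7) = o^2 + 10*o + 21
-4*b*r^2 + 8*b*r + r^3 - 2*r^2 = r*(-4*b + r)*(r - 2)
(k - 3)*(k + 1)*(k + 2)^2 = k^4 + 2*k^3 - 7*k^2 - 20*k - 12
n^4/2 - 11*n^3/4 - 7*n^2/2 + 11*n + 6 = (n/2 + 1)*(n - 6)*(n - 2)*(n + 1/2)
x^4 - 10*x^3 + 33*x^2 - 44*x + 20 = (x - 5)*(x - 2)^2*(x - 1)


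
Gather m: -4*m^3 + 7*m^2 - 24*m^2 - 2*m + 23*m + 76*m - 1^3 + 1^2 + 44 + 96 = -4*m^3 - 17*m^2 + 97*m + 140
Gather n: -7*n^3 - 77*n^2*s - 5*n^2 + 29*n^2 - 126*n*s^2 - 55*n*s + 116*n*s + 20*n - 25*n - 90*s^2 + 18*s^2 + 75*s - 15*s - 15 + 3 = -7*n^3 + n^2*(24 - 77*s) + n*(-126*s^2 + 61*s - 5) - 72*s^2 + 60*s - 12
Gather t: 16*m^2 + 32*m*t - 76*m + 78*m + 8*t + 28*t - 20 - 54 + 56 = 16*m^2 + 2*m + t*(32*m + 36) - 18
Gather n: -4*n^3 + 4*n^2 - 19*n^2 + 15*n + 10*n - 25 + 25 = -4*n^3 - 15*n^2 + 25*n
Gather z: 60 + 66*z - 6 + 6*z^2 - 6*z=6*z^2 + 60*z + 54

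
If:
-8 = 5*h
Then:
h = -8/5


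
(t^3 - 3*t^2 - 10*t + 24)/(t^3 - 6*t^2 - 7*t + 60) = (t - 2)/(t - 5)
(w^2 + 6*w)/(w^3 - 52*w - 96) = w/(w^2 - 6*w - 16)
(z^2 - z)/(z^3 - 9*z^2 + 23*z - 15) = z/(z^2 - 8*z + 15)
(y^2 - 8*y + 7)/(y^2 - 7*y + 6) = (y - 7)/(y - 6)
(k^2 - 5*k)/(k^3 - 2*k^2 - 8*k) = (5 - k)/(-k^2 + 2*k + 8)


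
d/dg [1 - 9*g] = -9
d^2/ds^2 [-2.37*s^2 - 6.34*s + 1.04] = -4.74000000000000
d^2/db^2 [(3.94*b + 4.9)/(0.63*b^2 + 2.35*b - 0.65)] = ((1.26*b + 2.35)*(2.52*b + 4.7)*(3.94*b + 4.9) - (14.8932*b + 24.692)*(0.63*b^2 + 2.35*b - 0.65))/(0.63*b^2 + 2.35*b - 0.65)^3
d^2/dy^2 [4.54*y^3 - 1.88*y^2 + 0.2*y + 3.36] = 27.24*y - 3.76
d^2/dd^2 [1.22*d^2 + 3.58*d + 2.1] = 2.44000000000000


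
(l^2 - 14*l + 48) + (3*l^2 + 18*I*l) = 4*l^2 - 14*l + 18*I*l + 48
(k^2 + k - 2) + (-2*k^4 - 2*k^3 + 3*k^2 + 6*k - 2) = -2*k^4 - 2*k^3 + 4*k^2 + 7*k - 4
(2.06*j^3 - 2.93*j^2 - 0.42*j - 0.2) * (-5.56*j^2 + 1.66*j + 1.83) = -11.4536*j^5 + 19.7104*j^4 + 1.2412*j^3 - 4.9471*j^2 - 1.1006*j - 0.366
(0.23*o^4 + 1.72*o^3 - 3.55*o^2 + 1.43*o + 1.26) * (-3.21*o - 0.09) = -0.7383*o^5 - 5.5419*o^4 + 11.2407*o^3 - 4.2708*o^2 - 4.1733*o - 0.1134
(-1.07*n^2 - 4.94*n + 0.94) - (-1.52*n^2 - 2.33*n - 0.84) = 0.45*n^2 - 2.61*n + 1.78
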